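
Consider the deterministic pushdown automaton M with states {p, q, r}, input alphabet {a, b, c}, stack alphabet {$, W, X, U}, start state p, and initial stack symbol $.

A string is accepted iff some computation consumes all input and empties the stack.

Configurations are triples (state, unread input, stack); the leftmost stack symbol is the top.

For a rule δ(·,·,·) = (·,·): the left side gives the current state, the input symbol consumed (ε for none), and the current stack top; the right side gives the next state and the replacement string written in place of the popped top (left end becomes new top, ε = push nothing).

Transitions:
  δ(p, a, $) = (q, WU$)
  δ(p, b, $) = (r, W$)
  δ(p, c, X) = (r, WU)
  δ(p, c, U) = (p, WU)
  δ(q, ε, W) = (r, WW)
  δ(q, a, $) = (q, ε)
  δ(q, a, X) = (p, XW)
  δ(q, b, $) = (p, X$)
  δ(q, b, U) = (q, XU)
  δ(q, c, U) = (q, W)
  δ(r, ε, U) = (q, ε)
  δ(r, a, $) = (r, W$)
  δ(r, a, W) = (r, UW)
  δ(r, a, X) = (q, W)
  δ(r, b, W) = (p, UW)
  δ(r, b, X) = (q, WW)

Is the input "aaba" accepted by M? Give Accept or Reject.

Reject

(p, aaba, $) ⊢ (q, aba, WU$) ⊢ (r, aba, WWU$) ⊢ (r, ba, UWWU$) ⊢ (q, ba, WWU$) ⊢ (r, ba, WWWU$) ⊢ (p, a, UWWWU$)
No transition applies at (p, a, UWWWU$); input not fully consumed.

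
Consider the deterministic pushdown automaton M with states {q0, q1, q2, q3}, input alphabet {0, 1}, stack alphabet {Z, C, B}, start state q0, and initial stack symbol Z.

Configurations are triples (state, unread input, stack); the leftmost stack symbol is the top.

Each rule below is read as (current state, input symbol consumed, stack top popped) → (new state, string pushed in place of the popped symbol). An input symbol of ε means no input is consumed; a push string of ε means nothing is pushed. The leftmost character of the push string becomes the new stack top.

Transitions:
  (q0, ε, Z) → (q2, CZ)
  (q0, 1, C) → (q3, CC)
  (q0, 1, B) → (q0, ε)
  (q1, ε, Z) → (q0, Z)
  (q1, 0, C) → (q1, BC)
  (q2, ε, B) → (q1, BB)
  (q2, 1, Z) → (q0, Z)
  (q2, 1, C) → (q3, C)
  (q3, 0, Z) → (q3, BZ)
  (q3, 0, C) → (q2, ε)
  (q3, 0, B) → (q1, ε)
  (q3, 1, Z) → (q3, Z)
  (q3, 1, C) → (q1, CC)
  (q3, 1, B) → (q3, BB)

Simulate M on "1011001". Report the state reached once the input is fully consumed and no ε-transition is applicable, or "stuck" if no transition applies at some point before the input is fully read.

(q0, 1011001, Z)
  ε-move, top Z: go to q2, push CZ → (q2, 1011001, CZ)
  read 1, top C: go to q3, push C → (q3, 011001, CZ)
  read 0, top C: go to q2, push ε → (q2, 11001, Z)
  read 1, top Z: go to q0, push Z → (q0, 1001, Z)
  ε-move, top Z: go to q2, push CZ → (q2, 1001, CZ)
  read 1, top C: go to q3, push C → (q3, 001, CZ)
  read 0, top C: go to q2, push ε → (q2, 01, Z)
No transition for (q2, 0, top Z); M blocks with input 01 remaining.

stuck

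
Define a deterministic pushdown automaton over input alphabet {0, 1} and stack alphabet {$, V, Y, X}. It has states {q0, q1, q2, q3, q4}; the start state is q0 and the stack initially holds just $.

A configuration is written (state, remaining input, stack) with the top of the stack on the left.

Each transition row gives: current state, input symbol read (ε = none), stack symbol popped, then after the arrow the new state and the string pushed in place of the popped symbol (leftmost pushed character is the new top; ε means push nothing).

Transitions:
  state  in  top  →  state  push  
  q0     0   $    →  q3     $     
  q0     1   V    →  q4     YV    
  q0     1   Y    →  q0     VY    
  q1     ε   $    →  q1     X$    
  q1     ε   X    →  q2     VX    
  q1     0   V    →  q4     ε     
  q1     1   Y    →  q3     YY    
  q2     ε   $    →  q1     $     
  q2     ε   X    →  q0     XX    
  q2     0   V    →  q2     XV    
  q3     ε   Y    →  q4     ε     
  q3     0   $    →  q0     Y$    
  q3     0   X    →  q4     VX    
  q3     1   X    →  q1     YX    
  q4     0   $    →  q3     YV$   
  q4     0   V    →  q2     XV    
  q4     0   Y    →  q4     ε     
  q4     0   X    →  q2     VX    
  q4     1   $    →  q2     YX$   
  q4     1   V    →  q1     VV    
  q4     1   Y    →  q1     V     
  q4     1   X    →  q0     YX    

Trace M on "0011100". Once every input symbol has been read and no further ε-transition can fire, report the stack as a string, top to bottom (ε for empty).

(q0, 0011100, $)
  read 0, top $: go to q3, push $ → (q3, 011100, $)
  read 0, top $: go to q0, push Y$ → (q0, 11100, Y$)
  read 1, top Y: go to q0, push VY → (q0, 1100, VY$)
  read 1, top V: go to q4, push YV → (q4, 100, YVY$)
  read 1, top Y: go to q1, push V → (q1, 00, VVY$)
  read 0, top V: go to q4, push ε → (q4, 0, VY$)
  read 0, top V: go to q2, push XV → (q2, ε, XVY$)
  ε-move, top X: go to q0, push XX → (q0, ε, XXVY$)
All input consumed in state q0 with stack XXVY$.

XXVY$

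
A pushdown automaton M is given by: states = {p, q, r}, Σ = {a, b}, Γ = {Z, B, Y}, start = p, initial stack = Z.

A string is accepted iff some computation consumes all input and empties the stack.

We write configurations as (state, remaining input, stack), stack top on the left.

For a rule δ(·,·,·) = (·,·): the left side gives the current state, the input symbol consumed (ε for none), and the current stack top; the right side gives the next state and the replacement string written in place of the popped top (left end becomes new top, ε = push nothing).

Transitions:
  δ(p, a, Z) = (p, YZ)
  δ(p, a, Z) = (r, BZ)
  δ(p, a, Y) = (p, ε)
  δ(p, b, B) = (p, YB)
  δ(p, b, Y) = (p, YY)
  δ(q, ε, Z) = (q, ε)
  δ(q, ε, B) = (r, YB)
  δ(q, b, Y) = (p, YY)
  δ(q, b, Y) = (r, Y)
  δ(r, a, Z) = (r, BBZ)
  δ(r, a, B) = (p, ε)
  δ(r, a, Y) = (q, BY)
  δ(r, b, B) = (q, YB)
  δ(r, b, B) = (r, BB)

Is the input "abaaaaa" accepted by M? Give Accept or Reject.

No computation consumes all input and empties the stack.

Reject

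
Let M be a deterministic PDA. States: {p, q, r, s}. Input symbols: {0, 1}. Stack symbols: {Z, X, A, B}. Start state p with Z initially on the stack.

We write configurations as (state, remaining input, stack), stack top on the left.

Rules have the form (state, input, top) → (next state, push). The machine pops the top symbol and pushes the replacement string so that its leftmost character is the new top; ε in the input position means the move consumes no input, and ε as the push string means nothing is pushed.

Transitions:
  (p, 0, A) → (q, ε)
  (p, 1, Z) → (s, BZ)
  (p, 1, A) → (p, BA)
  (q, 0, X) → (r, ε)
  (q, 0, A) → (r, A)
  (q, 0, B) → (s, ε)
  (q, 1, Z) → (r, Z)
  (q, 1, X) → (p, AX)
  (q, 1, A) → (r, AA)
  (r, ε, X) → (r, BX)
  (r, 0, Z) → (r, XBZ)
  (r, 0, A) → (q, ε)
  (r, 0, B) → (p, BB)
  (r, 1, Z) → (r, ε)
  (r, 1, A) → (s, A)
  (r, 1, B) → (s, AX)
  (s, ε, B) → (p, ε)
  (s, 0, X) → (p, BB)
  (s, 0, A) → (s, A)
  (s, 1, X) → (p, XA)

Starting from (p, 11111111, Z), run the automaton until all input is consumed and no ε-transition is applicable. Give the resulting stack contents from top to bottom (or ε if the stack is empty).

Z

(p, 11111111, Z) ⊢ (s, 1111111, BZ) ⊢ (p, 1111111, Z) ⊢ (s, 111111, BZ) ⊢ (p, 111111, Z) ⊢ (s, 11111, BZ) ⊢ (p, 11111, Z) ⊢ (s, 1111, BZ) ⊢ (p, 1111, Z) ⊢ (s, 111, BZ) ⊢ (p, 111, Z) ⊢ (s, 11, BZ) ⊢ (p, 11, Z) ⊢ (s, 1, BZ) ⊢ (p, 1, Z) ⊢ (s, ε, BZ) ⊢ (p, ε, Z)
All input consumed in state p with stack Z.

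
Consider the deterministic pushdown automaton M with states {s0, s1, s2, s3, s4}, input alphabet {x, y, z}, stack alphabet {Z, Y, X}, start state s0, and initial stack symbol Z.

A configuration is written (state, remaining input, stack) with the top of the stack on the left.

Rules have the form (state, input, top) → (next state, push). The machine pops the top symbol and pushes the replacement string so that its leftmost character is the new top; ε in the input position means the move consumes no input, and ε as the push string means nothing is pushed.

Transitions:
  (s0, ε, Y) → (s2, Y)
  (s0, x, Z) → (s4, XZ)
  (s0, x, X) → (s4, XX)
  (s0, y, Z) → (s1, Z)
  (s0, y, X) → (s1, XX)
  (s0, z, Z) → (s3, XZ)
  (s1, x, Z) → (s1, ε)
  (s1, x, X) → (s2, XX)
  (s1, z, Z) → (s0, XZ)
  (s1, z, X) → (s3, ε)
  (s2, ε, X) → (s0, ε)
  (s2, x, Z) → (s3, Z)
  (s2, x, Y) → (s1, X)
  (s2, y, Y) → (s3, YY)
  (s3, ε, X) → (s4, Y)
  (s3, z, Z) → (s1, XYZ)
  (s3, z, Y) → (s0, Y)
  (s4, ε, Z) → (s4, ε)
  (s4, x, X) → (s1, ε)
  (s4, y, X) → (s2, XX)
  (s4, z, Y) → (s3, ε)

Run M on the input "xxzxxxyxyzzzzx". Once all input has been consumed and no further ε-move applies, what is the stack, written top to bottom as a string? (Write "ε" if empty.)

(s0, xxzxxxyxyzzzzx, Z) ⊢ (s4, xzxxxyxyzzzzx, XZ) ⊢ (s1, zxxxyxyzzzzx, Z) ⊢ (s0, xxxyxyzzzzx, XZ) ⊢ (s4, xxyxyzzzzx, XXZ) ⊢ (s1, xyxyzzzzx, XZ) ⊢ (s2, yxyzzzzx, XXZ) ⊢ (s0, yxyzzzzx, XZ) ⊢ (s1, xyzzzzx, XXZ) ⊢ (s2, yzzzzx, XXXZ) ⊢ (s0, yzzzzx, XXZ) ⊢ (s1, zzzzx, XXXZ) ⊢ (s3, zzzx, XXZ) ⊢ (s4, zzzx, YXZ) ⊢ (s3, zzx, XZ) ⊢ (s4, zzx, YZ) ⊢ (s3, zx, Z) ⊢ (s1, x, XYZ) ⊢ (s2, ε, XXYZ) ⊢ (s0, ε, XYZ)
All input consumed in state s0 with stack XYZ.

XYZ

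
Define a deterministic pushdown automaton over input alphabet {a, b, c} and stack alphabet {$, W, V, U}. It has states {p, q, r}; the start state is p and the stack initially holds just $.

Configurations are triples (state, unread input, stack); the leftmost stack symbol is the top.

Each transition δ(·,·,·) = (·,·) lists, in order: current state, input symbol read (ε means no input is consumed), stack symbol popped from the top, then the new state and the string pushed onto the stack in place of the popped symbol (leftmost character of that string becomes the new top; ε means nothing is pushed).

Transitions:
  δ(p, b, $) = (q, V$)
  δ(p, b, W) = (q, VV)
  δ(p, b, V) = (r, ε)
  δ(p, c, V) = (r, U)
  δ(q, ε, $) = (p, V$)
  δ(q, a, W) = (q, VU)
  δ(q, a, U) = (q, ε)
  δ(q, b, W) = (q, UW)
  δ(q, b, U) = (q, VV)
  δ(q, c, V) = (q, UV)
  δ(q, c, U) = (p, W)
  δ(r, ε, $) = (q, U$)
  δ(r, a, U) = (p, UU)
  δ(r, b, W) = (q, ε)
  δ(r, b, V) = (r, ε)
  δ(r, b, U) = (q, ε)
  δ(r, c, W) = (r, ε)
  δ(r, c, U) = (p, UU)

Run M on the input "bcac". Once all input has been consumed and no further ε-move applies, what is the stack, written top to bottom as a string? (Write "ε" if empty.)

(p, bcac, $)
  read b, top $: go to q, push V$ → (q, cac, V$)
  read c, top V: go to q, push UV → (q, ac, UV$)
  read a, top U: go to q, push ε → (q, c, V$)
  read c, top V: go to q, push UV → (q, ε, UV$)
All input consumed in state q with stack UV$.

UV$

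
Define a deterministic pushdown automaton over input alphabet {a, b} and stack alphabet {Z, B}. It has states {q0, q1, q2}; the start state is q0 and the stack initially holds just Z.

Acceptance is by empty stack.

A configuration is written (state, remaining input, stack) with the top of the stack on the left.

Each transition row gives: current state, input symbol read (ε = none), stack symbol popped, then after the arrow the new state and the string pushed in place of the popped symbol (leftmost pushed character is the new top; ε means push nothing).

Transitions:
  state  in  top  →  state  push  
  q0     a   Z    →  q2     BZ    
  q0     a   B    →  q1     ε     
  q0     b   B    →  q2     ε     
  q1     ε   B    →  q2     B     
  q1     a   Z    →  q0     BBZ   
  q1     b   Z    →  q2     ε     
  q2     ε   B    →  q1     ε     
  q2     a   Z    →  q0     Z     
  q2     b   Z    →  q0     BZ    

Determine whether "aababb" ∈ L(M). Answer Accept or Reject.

Accept

(q0, aababb, Z)
  read a, top Z: go to q2, push BZ → (q2, ababb, BZ)
  ε-move, top B: go to q1, push ε → (q1, ababb, Z)
  read a, top Z: go to q0, push BBZ → (q0, babb, BBZ)
  read b, top B: go to q2, push ε → (q2, abb, BZ)
  ε-move, top B: go to q1, push ε → (q1, abb, Z)
  read a, top Z: go to q0, push BBZ → (q0, bb, BBZ)
  read b, top B: go to q2, push ε → (q2, b, BZ)
  ε-move, top B: go to q1, push ε → (q1, b, Z)
  read b, top Z: go to q2, push ε → (q2, ε, ε)
All input consumed and the stack is empty.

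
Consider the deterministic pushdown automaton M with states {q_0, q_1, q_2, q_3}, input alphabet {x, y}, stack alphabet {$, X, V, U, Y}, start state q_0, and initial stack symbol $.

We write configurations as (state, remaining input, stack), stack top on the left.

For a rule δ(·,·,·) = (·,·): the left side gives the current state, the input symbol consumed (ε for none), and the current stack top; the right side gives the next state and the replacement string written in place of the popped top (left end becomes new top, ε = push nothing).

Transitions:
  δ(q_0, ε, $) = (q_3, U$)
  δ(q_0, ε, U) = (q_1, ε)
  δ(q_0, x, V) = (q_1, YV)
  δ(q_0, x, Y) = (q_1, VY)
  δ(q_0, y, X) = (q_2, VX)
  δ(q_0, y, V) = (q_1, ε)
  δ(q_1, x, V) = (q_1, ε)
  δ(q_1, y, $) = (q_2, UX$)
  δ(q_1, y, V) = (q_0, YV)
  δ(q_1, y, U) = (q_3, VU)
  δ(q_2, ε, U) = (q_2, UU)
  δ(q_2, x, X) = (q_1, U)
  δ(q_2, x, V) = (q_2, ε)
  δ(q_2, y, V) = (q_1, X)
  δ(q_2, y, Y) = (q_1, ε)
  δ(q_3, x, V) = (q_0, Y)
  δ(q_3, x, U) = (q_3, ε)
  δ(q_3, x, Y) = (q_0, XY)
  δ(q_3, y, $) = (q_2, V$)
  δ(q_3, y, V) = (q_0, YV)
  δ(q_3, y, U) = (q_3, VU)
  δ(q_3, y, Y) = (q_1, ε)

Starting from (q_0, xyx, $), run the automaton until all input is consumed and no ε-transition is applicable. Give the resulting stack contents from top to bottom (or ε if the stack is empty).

$

(q_0, xyx, $) ⊢ (q_3, xyx, U$) ⊢ (q_3, yx, $) ⊢ (q_2, x, V$) ⊢ (q_2, ε, $)
All input consumed in state q_2 with stack $.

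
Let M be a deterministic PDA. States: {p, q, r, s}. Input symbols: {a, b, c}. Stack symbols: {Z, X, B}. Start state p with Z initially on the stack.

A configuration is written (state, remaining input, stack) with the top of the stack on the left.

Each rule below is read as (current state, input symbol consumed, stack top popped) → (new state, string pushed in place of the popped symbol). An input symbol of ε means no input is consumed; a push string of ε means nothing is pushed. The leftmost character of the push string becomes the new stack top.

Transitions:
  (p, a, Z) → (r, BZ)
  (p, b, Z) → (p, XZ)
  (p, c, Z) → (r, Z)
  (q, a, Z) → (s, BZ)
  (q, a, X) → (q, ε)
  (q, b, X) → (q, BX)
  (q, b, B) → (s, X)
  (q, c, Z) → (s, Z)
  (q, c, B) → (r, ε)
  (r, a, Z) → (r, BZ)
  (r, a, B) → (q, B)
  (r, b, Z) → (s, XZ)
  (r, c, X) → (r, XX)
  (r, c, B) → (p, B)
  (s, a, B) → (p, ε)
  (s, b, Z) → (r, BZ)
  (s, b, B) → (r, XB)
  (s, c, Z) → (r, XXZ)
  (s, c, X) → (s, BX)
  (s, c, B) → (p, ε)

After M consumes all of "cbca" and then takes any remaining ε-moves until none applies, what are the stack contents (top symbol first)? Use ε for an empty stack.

XZ

(p, cbca, Z)
  read c, top Z: go to r, push Z → (r, bca, Z)
  read b, top Z: go to s, push XZ → (s, ca, XZ)
  read c, top X: go to s, push BX → (s, a, BXZ)
  read a, top B: go to p, push ε → (p, ε, XZ)
All input consumed in state p with stack XZ.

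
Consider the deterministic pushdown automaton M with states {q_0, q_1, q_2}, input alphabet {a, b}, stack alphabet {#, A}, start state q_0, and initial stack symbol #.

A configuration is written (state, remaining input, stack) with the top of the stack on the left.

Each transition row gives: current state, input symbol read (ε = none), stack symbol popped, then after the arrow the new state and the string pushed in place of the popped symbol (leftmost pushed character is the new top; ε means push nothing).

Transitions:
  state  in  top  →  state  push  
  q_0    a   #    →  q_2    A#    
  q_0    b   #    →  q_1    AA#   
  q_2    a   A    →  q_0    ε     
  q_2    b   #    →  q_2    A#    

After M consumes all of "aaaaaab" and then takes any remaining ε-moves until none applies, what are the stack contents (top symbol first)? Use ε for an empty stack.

(q_0, aaaaaab, #)
  read a, top #: go to q_2, push A# → (q_2, aaaaab, A#)
  read a, top A: go to q_0, push ε → (q_0, aaaab, #)
  read a, top #: go to q_2, push A# → (q_2, aaab, A#)
  read a, top A: go to q_0, push ε → (q_0, aab, #)
  read a, top #: go to q_2, push A# → (q_2, ab, A#)
  read a, top A: go to q_0, push ε → (q_0, b, #)
  read b, top #: go to q_1, push AA# → (q_1, ε, AA#)
All input consumed in state q_1 with stack AA#.

AA#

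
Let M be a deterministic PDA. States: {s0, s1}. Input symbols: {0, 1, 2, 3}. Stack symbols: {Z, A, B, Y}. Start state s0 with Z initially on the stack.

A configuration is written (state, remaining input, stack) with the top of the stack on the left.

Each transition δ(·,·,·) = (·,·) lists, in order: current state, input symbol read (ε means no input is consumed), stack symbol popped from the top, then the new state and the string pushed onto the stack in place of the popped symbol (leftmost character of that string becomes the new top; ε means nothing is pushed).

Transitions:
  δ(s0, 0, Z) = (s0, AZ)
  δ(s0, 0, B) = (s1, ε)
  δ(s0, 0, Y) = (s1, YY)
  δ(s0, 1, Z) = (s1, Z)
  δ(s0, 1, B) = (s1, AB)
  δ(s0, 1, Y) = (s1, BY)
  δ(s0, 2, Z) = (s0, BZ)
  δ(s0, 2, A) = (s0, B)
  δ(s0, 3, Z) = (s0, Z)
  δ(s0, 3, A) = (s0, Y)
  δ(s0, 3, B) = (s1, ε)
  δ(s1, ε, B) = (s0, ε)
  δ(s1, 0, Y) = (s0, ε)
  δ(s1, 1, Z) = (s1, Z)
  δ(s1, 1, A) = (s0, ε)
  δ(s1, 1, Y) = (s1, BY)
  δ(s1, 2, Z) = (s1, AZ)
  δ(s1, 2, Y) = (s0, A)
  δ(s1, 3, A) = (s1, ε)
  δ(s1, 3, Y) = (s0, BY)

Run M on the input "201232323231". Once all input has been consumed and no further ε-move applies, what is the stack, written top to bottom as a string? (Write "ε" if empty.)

(s0, 201232323231, Z)
  read 2, top Z: go to s0, push BZ → (s0, 01232323231, BZ)
  read 0, top B: go to s1, push ε → (s1, 1232323231, Z)
  read 1, top Z: go to s1, push Z → (s1, 232323231, Z)
  read 2, top Z: go to s1, push AZ → (s1, 32323231, AZ)
  read 3, top A: go to s1, push ε → (s1, 2323231, Z)
  read 2, top Z: go to s1, push AZ → (s1, 323231, AZ)
  read 3, top A: go to s1, push ε → (s1, 23231, Z)
  read 2, top Z: go to s1, push AZ → (s1, 3231, AZ)
  read 3, top A: go to s1, push ε → (s1, 231, Z)
  read 2, top Z: go to s1, push AZ → (s1, 31, AZ)
  read 3, top A: go to s1, push ε → (s1, 1, Z)
  read 1, top Z: go to s1, push Z → (s1, ε, Z)
All input consumed in state s1 with stack Z.

Z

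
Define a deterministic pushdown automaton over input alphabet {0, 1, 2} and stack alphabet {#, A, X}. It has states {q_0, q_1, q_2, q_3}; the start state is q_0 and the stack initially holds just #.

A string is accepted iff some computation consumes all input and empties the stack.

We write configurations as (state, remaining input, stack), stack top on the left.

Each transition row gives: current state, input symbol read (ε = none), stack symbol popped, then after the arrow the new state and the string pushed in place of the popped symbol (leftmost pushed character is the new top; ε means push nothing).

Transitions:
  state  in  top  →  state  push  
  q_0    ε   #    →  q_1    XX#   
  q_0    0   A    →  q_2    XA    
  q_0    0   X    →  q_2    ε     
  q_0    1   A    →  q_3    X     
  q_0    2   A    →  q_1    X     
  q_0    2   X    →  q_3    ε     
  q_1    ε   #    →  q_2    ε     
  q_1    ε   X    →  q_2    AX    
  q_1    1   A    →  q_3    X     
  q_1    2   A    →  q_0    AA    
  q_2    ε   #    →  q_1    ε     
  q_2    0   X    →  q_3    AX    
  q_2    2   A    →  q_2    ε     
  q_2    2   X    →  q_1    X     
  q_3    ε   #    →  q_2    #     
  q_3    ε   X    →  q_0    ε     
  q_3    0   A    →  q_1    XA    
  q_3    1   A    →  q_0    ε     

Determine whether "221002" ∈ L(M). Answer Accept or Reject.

(q_0, 221002, #) ⊢ (q_1, 221002, XX#) ⊢ (q_2, 221002, AXX#) ⊢ (q_2, 21002, XX#) ⊢ (q_1, 1002, XX#) ⊢ (q_2, 1002, AXX#)
No transition applies at (q_2, 1002, AXX#); input not fully consumed.

Reject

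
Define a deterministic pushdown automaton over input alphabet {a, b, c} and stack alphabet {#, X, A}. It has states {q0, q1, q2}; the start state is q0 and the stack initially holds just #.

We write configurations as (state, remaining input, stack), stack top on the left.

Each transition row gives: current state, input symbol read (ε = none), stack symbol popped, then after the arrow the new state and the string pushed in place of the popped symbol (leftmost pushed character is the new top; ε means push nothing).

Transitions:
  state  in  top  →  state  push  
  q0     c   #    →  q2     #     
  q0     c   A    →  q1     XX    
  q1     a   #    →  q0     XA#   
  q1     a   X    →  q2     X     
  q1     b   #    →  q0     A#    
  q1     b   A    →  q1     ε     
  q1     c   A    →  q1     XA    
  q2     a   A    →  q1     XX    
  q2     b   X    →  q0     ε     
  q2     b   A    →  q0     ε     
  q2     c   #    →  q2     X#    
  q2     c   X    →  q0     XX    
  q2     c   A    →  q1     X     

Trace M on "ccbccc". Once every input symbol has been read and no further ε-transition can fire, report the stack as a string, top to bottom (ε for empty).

(q0, ccbccc, #)
  read c, top #: go to q2, push # → (q2, cbccc, #)
  read c, top #: go to q2, push X# → (q2, bccc, X#)
  read b, top X: go to q0, push ε → (q0, ccc, #)
  read c, top #: go to q2, push # → (q2, cc, #)
  read c, top #: go to q2, push X# → (q2, c, X#)
  read c, top X: go to q0, push XX → (q0, ε, XX#)
All input consumed in state q0 with stack XX#.

XX#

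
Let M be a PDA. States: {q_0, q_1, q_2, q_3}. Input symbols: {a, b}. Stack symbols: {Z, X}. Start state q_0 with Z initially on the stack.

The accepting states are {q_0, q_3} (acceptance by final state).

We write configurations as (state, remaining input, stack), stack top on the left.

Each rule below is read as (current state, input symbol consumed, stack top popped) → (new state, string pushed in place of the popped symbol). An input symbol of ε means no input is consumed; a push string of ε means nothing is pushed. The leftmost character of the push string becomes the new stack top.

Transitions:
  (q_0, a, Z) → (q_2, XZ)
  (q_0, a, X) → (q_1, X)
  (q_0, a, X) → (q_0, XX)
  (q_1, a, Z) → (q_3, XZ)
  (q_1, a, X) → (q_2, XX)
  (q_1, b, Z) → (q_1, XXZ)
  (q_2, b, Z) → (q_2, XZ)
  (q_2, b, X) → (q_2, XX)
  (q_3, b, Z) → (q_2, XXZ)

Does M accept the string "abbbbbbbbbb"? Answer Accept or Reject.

No computation consumes all input and reaches a final state.

Reject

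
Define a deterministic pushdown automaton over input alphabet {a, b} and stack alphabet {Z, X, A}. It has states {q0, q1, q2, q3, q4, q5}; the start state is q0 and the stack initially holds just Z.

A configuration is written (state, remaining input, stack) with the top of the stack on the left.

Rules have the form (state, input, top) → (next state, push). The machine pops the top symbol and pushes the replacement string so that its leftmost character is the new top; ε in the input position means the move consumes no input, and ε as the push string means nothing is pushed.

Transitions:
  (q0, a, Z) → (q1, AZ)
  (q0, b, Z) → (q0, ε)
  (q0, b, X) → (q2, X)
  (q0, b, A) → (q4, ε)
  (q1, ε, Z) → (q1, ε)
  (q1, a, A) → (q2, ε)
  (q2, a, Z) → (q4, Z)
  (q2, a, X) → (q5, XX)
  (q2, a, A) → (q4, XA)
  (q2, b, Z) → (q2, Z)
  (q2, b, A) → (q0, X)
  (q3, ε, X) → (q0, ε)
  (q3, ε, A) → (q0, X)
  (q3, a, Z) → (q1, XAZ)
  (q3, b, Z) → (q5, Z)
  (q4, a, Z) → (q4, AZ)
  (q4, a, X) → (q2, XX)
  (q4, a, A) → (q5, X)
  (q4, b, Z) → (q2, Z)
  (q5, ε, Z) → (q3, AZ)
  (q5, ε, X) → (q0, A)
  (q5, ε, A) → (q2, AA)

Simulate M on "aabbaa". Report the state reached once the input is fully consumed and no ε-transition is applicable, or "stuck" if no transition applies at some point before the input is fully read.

q4

(q0, aabbaa, Z)
  read a, top Z: go to q1, push AZ → (q1, abbaa, AZ)
  read a, top A: go to q2, push ε → (q2, bbaa, Z)
  read b, top Z: go to q2, push Z → (q2, baa, Z)
  read b, top Z: go to q2, push Z → (q2, aa, Z)
  read a, top Z: go to q4, push Z → (q4, a, Z)
  read a, top Z: go to q4, push AZ → (q4, ε, AZ)
All input consumed; M is in state q4.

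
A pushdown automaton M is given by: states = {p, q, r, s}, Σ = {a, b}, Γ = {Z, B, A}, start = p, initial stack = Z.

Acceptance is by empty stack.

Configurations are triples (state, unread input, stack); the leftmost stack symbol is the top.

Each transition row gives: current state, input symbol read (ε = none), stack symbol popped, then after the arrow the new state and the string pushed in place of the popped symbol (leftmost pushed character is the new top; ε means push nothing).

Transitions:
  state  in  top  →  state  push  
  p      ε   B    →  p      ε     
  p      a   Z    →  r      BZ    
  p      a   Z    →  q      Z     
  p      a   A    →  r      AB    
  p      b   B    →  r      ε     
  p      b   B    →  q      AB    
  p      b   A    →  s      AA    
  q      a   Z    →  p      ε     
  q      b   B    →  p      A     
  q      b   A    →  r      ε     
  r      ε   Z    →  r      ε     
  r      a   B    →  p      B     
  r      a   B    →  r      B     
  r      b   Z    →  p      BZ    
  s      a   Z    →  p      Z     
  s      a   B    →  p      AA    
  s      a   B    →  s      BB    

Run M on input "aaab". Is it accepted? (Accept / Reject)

Accept

One accepting computation: (p, aaab, Z) ⊢ (r, aab, BZ) ⊢ (r, ab, BZ) ⊢ (p, b, BZ) ⊢ (r, ε, Z) ⊢ (r, ε, ε)
All input consumed and the stack is empty.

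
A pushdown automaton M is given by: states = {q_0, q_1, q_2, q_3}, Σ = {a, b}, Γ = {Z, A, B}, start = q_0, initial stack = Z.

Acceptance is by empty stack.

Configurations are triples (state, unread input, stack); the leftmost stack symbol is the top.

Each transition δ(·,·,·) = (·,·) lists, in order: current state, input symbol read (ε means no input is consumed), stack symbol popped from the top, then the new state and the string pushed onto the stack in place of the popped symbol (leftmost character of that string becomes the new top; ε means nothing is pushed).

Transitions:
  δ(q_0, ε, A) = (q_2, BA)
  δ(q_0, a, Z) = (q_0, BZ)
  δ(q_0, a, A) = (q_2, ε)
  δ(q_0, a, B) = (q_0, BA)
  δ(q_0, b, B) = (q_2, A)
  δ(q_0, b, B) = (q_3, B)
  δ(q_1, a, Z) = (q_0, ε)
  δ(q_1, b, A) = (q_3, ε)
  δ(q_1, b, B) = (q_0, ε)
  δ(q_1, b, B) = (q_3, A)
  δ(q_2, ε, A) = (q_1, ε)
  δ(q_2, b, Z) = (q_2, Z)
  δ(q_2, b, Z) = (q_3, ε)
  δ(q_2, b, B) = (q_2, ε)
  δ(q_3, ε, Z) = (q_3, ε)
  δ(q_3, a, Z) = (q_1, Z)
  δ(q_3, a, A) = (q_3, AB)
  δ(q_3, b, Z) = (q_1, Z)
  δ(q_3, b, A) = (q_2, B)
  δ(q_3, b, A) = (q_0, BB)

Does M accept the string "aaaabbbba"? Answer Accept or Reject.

One accepting computation: (q_0, aaaabbbba, Z) ⊢ (q_0, aaabbbba, BZ) ⊢ (q_0, aabbbba, BAZ) ⊢ (q_0, abbbba, BAAZ) ⊢ (q_0, bbbba, BAAAZ) ⊢ (q_2, bbba, AAAAZ) ⊢ (q_1, bbba, AAAZ) ⊢ (q_3, bba, AAZ) ⊢ (q_2, ba, BAZ) ⊢ (q_2, a, AZ) ⊢ (q_1, a, Z) ⊢ (q_0, ε, ε)
All input consumed and the stack is empty.

Accept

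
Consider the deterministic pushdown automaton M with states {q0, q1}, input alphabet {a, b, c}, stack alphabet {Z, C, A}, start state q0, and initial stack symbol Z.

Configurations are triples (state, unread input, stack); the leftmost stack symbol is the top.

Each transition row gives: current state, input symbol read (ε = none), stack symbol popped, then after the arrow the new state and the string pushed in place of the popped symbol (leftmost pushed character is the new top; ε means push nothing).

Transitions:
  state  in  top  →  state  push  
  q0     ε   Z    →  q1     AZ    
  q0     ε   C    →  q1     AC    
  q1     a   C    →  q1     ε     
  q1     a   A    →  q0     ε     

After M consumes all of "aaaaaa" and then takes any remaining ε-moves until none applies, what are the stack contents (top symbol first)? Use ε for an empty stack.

(q0, aaaaaa, Z)
  ε-move, top Z: go to q1, push AZ → (q1, aaaaaa, AZ)
  read a, top A: go to q0, push ε → (q0, aaaaa, Z)
  ε-move, top Z: go to q1, push AZ → (q1, aaaaa, AZ)
  read a, top A: go to q0, push ε → (q0, aaaa, Z)
  ε-move, top Z: go to q1, push AZ → (q1, aaaa, AZ)
  read a, top A: go to q0, push ε → (q0, aaa, Z)
  ε-move, top Z: go to q1, push AZ → (q1, aaa, AZ)
  read a, top A: go to q0, push ε → (q0, aa, Z)
  ε-move, top Z: go to q1, push AZ → (q1, aa, AZ)
  read a, top A: go to q0, push ε → (q0, a, Z)
  ε-move, top Z: go to q1, push AZ → (q1, a, AZ)
  read a, top A: go to q0, push ε → (q0, ε, Z)
  ε-move, top Z: go to q1, push AZ → (q1, ε, AZ)
All input consumed in state q1 with stack AZ.

AZ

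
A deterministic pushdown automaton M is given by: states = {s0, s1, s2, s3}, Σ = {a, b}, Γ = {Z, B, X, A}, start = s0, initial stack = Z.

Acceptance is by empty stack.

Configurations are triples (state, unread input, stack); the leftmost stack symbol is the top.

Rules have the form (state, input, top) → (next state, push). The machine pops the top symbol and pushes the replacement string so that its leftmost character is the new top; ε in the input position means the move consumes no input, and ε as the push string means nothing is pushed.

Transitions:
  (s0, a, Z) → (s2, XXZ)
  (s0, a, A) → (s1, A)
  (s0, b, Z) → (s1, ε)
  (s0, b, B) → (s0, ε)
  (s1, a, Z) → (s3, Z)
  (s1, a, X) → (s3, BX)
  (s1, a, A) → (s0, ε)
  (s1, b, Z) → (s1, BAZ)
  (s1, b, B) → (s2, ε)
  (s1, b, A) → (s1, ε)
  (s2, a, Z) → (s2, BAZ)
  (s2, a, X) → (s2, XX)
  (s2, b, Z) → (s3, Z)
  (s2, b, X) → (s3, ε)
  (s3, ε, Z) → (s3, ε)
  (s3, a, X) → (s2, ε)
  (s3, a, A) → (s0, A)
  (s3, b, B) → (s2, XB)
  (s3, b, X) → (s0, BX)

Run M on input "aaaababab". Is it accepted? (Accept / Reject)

Accept

(s0, aaaababab, Z)
  read a, top Z: go to s2, push XXZ → (s2, aaababab, XXZ)
  read a, top X: go to s2, push XX → (s2, aababab, XXXZ)
  read a, top X: go to s2, push XX → (s2, ababab, XXXXZ)
  read a, top X: go to s2, push XX → (s2, babab, XXXXXZ)
  read b, top X: go to s3, push ε → (s3, abab, XXXXZ)
  read a, top X: go to s2, push ε → (s2, bab, XXXZ)
  read b, top X: go to s3, push ε → (s3, ab, XXZ)
  read a, top X: go to s2, push ε → (s2, b, XZ)
  read b, top X: go to s3, push ε → (s3, ε, Z)
  ε-move, top Z: go to s3, push ε → (s3, ε, ε)
All input consumed and the stack is empty.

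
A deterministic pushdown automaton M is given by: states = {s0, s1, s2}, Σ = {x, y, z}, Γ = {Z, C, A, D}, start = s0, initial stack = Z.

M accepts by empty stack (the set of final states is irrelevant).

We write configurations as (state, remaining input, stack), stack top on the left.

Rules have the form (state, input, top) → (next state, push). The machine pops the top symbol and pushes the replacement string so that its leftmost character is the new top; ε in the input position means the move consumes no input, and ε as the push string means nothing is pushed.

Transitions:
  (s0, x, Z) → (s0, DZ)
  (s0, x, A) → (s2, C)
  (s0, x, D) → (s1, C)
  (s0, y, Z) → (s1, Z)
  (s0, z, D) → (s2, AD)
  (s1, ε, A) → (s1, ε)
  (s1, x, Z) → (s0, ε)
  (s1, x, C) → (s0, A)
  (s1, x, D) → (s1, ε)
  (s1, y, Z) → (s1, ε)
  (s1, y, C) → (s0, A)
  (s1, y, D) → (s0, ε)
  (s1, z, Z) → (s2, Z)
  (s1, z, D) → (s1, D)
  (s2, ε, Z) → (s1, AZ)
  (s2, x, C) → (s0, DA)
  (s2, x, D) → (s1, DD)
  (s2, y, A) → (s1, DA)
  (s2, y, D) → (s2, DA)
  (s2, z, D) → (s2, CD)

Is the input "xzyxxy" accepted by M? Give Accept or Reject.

Accept

(s0, xzyxxy, Z)
  read x, top Z: go to s0, push DZ → (s0, zyxxy, DZ)
  read z, top D: go to s2, push AD → (s2, yxxy, ADZ)
  read y, top A: go to s1, push DA → (s1, xxy, DADZ)
  read x, top D: go to s1, push ε → (s1, xy, ADZ)
  ε-move, top A: go to s1, push ε → (s1, xy, DZ)
  read x, top D: go to s1, push ε → (s1, y, Z)
  read y, top Z: go to s1, push ε → (s1, ε, ε)
All input consumed and the stack is empty.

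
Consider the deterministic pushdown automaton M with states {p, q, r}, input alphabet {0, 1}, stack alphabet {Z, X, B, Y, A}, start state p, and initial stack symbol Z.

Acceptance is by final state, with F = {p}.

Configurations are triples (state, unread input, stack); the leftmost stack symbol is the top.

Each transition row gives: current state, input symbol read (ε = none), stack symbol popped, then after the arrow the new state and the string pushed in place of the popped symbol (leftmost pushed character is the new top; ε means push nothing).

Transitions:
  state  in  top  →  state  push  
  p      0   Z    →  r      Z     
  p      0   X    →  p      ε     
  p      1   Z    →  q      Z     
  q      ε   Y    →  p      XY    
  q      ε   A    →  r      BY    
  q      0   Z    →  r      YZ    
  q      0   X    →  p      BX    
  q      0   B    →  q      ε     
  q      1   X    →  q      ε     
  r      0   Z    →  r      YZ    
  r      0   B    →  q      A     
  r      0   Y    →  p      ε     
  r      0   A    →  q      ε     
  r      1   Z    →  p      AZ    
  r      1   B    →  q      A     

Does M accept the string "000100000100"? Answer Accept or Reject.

(p, 000100000100, Z)
  read 0, top Z: go to r, push Z → (r, 00100000100, Z)
  read 0, top Z: go to r, push YZ → (r, 0100000100, YZ)
  read 0, top Y: go to p, push ε → (p, 100000100, Z)
  read 1, top Z: go to q, push Z → (q, 00000100, Z)
  read 0, top Z: go to r, push YZ → (r, 0000100, YZ)
  read 0, top Y: go to p, push ε → (p, 000100, Z)
  read 0, top Z: go to r, push Z → (r, 00100, Z)
  read 0, top Z: go to r, push YZ → (r, 0100, YZ)
  read 0, top Y: go to p, push ε → (p, 100, Z)
  read 1, top Z: go to q, push Z → (q, 00, Z)
  read 0, top Z: go to r, push YZ → (r, 0, YZ)
  read 0, top Y: go to p, push ε → (p, ε, Z)
All input consumed; state p ∈ F.

Accept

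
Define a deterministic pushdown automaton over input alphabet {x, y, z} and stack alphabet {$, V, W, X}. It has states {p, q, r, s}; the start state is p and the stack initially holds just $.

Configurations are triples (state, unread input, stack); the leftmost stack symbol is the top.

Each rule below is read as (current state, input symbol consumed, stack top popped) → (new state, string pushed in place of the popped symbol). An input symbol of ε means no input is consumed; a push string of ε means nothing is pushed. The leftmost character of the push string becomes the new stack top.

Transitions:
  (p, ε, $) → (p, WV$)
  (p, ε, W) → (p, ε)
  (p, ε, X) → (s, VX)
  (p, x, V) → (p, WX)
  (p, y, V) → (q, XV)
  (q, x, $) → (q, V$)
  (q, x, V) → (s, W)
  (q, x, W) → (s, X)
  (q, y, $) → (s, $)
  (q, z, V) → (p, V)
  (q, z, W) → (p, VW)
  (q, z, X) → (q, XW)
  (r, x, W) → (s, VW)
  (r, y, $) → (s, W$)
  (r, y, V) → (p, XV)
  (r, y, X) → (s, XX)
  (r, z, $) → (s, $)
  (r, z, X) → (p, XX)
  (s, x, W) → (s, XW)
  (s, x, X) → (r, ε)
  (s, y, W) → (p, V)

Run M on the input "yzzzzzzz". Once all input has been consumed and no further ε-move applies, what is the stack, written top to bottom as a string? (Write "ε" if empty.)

(p, yzzzzzzz, $) ⊢ (p, yzzzzzzz, WV$) ⊢ (p, yzzzzzzz, V$) ⊢ (q, zzzzzzz, XV$) ⊢ (q, zzzzzz, XWV$) ⊢ (q, zzzzz, XWWV$) ⊢ (q, zzzz, XWWWV$) ⊢ (q, zzz, XWWWWV$) ⊢ (q, zz, XWWWWWV$) ⊢ (q, z, XWWWWWWV$) ⊢ (q, ε, XWWWWWWWV$)
All input consumed in state q with stack XWWWWWWWV$.

XWWWWWWWV$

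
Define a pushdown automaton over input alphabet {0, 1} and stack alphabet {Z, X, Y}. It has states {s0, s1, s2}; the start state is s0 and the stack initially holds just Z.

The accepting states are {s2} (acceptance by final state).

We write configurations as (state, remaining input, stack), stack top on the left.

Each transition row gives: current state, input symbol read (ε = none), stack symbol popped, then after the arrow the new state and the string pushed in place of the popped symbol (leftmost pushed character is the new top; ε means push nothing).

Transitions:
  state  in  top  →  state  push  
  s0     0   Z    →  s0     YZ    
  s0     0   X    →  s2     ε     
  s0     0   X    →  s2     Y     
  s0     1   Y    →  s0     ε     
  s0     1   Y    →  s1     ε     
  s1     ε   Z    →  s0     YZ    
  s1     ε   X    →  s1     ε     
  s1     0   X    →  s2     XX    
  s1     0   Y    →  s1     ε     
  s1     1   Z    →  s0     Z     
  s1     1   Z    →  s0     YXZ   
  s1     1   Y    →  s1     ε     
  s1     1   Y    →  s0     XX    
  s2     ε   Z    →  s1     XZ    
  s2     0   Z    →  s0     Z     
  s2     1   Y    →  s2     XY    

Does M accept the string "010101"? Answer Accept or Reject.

No computation consumes all input and reaches a final state.

Reject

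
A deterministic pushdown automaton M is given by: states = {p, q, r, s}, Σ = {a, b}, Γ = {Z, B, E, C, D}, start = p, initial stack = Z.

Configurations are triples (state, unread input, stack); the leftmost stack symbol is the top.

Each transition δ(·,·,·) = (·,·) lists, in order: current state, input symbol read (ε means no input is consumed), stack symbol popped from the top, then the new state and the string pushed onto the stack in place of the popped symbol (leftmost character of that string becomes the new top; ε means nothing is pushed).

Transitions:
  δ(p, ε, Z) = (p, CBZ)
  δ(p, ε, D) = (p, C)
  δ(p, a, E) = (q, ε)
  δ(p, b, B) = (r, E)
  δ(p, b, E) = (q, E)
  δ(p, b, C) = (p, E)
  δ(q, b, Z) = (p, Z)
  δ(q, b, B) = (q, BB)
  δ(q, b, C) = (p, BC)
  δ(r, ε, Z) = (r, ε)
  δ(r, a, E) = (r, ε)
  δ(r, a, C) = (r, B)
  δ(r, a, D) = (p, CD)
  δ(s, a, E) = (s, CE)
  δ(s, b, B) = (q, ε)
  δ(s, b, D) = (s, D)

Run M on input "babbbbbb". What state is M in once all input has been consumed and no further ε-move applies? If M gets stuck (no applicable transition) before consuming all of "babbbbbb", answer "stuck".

q

(p, babbbbbb, Z)
  ε-move, top Z: go to p, push CBZ → (p, babbbbbb, CBZ)
  read b, top C: go to p, push E → (p, abbbbbb, EBZ)
  read a, top E: go to q, push ε → (q, bbbbbb, BZ)
  read b, top B: go to q, push BB → (q, bbbbb, BBZ)
  read b, top B: go to q, push BB → (q, bbbb, BBBZ)
  read b, top B: go to q, push BB → (q, bbb, BBBBZ)
  read b, top B: go to q, push BB → (q, bb, BBBBBZ)
  read b, top B: go to q, push BB → (q, b, BBBBBBZ)
  read b, top B: go to q, push BB → (q, ε, BBBBBBBZ)
All input consumed; M is in state q.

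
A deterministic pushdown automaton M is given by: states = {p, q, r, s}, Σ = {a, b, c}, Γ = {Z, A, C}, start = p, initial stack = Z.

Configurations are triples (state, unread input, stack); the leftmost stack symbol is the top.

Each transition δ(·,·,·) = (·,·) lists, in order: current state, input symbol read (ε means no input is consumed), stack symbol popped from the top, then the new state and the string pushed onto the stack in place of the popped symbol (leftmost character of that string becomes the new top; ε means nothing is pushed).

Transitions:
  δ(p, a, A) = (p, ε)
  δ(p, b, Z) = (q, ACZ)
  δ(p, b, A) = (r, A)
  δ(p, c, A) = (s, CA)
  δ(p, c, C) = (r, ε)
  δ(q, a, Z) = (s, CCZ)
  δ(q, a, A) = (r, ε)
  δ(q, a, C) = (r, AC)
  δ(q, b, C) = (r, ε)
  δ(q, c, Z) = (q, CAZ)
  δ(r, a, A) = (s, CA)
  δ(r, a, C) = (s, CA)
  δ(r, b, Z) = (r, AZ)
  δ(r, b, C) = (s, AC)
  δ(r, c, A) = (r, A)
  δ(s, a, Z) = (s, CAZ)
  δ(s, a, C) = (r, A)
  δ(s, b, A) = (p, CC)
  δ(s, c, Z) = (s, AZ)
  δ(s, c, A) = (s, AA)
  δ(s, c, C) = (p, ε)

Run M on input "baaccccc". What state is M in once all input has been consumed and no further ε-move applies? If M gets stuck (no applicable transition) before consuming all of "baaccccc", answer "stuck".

p

(p, baaccccc, Z)
  read b, top Z: go to q, push ACZ → (q, aaccccc, ACZ)
  read a, top A: go to r, push ε → (r, accccc, CZ)
  read a, top C: go to s, push CA → (s, ccccc, CAZ)
  read c, top C: go to p, push ε → (p, cccc, AZ)
  read c, top A: go to s, push CA → (s, ccc, CAZ)
  read c, top C: go to p, push ε → (p, cc, AZ)
  read c, top A: go to s, push CA → (s, c, CAZ)
  read c, top C: go to p, push ε → (p, ε, AZ)
All input consumed; M is in state p.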